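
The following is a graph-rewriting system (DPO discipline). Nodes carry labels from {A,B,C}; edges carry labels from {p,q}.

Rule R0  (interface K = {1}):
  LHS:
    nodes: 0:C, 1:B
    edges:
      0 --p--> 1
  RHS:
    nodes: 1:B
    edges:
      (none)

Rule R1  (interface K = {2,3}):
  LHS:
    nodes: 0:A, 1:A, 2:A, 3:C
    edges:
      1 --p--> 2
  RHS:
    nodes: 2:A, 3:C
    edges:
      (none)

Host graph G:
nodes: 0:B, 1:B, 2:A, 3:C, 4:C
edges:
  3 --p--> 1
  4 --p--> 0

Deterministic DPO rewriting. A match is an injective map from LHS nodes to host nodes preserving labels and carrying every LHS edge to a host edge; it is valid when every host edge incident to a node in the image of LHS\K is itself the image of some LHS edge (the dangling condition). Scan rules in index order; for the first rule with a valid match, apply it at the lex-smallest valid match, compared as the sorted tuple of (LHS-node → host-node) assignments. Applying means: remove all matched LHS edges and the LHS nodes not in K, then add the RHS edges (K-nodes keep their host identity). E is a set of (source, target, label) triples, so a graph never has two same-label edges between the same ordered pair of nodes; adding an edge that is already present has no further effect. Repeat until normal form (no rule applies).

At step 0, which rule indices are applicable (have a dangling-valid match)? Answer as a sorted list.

R0: 2 valid matches — {0↦3, 1↦1}, {0↦4, 1↦0}
R1: no valid match — LHS pattern not found

Answer: [R0]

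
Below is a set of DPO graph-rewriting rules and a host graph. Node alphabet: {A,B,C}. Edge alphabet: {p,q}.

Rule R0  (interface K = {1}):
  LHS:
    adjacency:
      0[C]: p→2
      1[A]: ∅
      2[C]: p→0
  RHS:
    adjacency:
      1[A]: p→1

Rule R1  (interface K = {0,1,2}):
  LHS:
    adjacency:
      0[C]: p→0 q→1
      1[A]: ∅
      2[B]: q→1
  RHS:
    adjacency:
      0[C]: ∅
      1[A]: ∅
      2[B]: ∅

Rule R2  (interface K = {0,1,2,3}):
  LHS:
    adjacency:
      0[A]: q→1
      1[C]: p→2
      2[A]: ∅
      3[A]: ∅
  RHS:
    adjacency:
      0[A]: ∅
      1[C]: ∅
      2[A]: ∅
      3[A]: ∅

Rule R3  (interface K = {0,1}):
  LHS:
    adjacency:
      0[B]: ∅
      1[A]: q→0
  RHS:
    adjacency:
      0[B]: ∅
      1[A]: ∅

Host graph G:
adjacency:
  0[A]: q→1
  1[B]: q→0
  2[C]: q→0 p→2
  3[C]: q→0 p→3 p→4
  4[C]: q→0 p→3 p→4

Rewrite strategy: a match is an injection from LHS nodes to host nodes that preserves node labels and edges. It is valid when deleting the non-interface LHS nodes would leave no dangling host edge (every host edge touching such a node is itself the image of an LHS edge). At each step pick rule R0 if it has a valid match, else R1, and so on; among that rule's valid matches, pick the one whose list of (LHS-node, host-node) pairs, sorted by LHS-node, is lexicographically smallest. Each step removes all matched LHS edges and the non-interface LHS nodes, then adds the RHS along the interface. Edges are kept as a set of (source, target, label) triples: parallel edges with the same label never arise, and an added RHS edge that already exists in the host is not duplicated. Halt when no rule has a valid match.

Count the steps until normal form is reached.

[0] host  ⇒  5 nodes, 10 edges  {0-q->1 1-q->0 2-q->0 2-p->2 3-q->0 3-p->3 3-p->4 4-q->0 4-p->3 4-p->4}
[1] R1 @ {0↦2, 1↦0, 2↦1}  ⇒  5 nodes, 7 edges  {0-q->1 3-q->0 3-p->3 3-p->4 4-q->0 4-p->3 4-p->4}
[2] R3 @ {0↦1, 1↦0}  ⇒  5 nodes, 6 edges  {3-q->0 3-p->3 3-p->4 4-q->0 4-p->3 4-p->4}
normal form: no rule applies after step 2

Answer: 2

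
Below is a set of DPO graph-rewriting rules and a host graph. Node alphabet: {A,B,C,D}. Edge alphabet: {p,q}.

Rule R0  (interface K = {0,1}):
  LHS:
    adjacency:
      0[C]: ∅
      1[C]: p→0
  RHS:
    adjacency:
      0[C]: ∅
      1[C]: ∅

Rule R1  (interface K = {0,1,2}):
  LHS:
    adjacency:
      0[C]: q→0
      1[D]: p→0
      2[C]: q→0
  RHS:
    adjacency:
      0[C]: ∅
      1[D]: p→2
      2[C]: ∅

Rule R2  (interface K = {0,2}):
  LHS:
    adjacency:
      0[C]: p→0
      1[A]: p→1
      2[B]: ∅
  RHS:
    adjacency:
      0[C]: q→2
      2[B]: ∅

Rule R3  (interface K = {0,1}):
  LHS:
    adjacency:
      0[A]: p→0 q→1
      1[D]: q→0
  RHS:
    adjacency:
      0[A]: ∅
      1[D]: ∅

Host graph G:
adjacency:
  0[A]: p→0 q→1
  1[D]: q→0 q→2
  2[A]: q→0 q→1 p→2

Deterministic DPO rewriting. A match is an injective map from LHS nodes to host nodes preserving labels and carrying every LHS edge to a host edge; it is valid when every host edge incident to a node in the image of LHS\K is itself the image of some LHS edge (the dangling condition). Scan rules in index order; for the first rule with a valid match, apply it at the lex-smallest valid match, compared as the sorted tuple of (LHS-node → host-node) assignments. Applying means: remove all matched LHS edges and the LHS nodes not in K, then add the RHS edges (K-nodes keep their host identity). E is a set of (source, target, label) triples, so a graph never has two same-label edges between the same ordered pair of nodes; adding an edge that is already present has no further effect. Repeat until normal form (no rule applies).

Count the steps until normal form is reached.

[0] host  ⇒  3 nodes, 7 edges  {0-p->0 0-q->1 1-q->0 1-q->2 2-q->0 2-q->1 2-p->2}
[1] R3 @ {0↦0, 1↦1}  ⇒  3 nodes, 4 edges  {1-q->2 2-q->0 2-q->1 2-p->2}
[2] R3 @ {0↦2, 1↦1}  ⇒  3 nodes, 1 edges  {2-q->0}
final graph: no rule applies after step 2

Answer: 2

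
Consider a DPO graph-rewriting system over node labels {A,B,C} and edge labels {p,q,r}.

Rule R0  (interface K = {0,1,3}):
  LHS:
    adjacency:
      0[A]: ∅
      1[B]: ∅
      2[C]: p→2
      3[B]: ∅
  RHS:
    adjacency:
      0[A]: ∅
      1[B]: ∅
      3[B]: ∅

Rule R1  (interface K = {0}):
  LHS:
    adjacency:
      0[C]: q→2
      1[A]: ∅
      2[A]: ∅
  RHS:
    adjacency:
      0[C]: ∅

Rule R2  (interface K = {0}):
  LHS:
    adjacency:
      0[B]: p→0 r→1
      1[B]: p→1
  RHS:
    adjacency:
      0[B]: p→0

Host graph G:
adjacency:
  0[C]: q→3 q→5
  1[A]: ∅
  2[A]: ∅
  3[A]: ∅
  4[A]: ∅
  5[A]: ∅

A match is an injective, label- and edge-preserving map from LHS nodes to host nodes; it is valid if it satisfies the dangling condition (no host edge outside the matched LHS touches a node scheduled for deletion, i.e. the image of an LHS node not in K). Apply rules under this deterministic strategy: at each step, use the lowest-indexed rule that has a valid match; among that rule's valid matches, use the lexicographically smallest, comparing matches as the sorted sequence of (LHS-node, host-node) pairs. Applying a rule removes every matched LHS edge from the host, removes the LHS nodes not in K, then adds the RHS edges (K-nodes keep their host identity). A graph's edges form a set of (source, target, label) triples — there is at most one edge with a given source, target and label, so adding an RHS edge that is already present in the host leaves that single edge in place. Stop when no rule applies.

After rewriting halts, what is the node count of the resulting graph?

Answer: 2

Steps:
[0] host  ⇒  6 nodes, 2 edges  {0-q->3 0-q->5}
[1] R1 @ {0↦0, 1↦1, 2↦3}  ⇒  4 nodes, 1 edges  {0-q->5}
[2] R1 @ {0↦0, 1↦2, 2↦5}  ⇒  2 nodes, 0 edges  {∅}
halt: no rule applies after step 2
NF nodes: {0:C, 4:A}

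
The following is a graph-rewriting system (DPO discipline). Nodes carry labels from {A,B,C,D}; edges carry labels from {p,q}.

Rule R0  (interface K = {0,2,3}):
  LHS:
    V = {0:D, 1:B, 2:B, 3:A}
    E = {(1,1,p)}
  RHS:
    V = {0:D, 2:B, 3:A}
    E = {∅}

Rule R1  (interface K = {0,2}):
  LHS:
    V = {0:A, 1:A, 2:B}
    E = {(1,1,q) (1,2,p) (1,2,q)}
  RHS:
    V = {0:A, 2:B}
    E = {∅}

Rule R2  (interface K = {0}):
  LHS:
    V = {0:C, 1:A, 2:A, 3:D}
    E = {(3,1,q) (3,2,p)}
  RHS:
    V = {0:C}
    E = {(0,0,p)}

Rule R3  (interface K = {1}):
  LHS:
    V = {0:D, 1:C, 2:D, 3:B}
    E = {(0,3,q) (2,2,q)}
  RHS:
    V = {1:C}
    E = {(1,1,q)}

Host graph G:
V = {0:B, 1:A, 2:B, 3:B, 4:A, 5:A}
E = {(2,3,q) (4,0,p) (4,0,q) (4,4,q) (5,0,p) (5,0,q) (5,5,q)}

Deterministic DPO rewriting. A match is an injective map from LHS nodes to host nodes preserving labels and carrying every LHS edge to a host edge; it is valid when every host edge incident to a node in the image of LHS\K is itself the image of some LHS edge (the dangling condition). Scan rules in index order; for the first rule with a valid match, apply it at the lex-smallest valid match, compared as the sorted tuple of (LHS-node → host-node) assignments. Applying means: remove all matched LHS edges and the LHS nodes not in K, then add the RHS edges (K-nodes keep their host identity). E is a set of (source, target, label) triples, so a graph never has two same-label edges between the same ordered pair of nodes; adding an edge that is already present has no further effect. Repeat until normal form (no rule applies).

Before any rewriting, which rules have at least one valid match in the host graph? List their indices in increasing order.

Answer: [R1]

Steps:
R0: no valid match — LHS pattern not found
R1: 4 valid matches — {0↦1, 1↦4, 2↦0}, {0↦1, 1↦5, 2↦0}, {0↦4, 1↦5, 2↦0} (+1 more)
R2: no valid match — LHS pattern not found
R3: no valid match — LHS pattern not found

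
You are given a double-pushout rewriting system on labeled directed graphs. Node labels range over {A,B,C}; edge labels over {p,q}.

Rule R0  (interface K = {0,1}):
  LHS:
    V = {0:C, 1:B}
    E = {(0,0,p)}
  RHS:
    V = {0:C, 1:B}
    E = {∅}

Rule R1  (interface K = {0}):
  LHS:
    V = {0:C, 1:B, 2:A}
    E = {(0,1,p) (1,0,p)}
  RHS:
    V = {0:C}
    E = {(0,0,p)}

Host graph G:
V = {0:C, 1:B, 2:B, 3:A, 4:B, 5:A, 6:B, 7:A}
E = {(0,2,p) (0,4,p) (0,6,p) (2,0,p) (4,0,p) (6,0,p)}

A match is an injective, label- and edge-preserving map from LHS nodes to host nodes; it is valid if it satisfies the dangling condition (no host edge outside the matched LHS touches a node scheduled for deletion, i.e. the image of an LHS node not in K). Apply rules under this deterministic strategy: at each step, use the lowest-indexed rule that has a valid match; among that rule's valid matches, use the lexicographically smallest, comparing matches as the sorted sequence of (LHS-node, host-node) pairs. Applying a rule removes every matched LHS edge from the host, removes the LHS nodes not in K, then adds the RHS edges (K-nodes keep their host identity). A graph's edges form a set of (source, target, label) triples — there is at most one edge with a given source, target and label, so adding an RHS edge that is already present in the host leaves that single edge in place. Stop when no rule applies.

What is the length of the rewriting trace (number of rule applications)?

[0] host  ⇒  8 nodes, 6 edges  {0-p->2 0-p->4 0-p->6 2-p->0 4-p->0 6-p->0}
[1] R1 @ {0↦0, 1↦2, 2↦3}  ⇒  6 nodes, 5 edges  {0-p->0 0-p->4 0-p->6 4-p->0 6-p->0}
[2] R0 @ {0↦0, 1↦1}  ⇒  6 nodes, 4 edges  {0-p->4 0-p->6 4-p->0 6-p->0}
[3] R1 @ {0↦0, 1↦4, 2↦5}  ⇒  4 nodes, 3 edges  {0-p->0 0-p->6 6-p->0}
[4] R0 @ {0↦0, 1↦1}  ⇒  4 nodes, 2 edges  {0-p->6 6-p->0}
[5] R1 @ {0↦0, 1↦6, 2↦7}  ⇒  2 nodes, 1 edges  {0-p->0}
[6] R0 @ {0↦0, 1↦1}  ⇒  2 nodes, 0 edges  {∅}
final graph: no rule applies after step 6

Answer: 6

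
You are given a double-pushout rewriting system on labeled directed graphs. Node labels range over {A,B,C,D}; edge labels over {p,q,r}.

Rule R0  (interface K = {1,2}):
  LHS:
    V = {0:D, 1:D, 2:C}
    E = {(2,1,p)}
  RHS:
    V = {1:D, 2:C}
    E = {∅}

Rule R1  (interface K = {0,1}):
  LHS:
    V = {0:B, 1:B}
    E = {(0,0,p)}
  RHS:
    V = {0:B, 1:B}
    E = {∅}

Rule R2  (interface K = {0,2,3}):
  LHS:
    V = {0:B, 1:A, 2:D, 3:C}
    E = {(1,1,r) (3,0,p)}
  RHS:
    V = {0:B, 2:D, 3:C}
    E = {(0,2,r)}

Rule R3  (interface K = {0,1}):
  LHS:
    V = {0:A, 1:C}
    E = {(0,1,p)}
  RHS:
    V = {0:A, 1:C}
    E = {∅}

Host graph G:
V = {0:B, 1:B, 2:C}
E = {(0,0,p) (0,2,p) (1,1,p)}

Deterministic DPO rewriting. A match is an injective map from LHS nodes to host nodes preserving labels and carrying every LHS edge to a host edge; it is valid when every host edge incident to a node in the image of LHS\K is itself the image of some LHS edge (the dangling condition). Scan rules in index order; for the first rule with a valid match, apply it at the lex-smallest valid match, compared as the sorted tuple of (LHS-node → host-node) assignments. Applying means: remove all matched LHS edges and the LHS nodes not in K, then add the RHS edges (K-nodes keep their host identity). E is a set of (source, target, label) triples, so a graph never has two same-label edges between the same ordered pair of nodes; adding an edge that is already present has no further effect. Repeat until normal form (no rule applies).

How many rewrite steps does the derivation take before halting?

Answer: 2

Derivation:
initial: |V|=3 |E|=3  E = 0-p->0 0-p->2 1-p->1
step 1: apply R1 at {0↦0, 1↦1}  → |V|=3 |E|=2  E = 0-p->2 1-p->1
step 2: apply R1 at {0↦1, 1↦0}  → |V|=3 |E|=1  E = 0-p->2
normal form: no rule applies after step 2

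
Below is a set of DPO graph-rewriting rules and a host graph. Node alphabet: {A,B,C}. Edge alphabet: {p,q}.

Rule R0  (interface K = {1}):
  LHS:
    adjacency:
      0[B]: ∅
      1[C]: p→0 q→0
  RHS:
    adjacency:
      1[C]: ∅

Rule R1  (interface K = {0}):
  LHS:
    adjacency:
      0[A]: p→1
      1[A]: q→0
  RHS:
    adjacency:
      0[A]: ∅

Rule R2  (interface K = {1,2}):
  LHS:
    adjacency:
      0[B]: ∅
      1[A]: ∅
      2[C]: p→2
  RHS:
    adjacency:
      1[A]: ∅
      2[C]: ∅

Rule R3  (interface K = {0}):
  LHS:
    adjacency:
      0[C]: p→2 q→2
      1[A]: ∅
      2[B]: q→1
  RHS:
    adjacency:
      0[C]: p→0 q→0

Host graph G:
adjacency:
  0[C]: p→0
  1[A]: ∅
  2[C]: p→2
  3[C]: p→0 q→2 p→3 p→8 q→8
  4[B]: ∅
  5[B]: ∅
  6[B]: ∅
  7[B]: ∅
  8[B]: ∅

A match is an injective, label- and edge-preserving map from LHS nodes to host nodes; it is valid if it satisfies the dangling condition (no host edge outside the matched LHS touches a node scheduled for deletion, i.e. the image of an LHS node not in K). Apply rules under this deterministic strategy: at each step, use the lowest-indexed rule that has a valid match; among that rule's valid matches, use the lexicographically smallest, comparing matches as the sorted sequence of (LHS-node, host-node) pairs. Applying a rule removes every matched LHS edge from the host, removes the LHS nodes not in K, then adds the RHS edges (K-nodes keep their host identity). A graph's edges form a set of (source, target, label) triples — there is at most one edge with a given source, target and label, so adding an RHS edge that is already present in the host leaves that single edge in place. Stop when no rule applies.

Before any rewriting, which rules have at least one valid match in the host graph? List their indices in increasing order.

Answer: [R0,R2]

Steps:
R0: 1 valid match — {0↦8, 1↦3}
R1: no valid match — LHS pattern not found
R2: 12 valid matches — {0↦4, 1↦1, 2↦0}, {0↦4, 1↦1, 2↦2}, {0↦4, 1↦1, 2↦3} (+9 more)
R3: no valid match — LHS pattern not found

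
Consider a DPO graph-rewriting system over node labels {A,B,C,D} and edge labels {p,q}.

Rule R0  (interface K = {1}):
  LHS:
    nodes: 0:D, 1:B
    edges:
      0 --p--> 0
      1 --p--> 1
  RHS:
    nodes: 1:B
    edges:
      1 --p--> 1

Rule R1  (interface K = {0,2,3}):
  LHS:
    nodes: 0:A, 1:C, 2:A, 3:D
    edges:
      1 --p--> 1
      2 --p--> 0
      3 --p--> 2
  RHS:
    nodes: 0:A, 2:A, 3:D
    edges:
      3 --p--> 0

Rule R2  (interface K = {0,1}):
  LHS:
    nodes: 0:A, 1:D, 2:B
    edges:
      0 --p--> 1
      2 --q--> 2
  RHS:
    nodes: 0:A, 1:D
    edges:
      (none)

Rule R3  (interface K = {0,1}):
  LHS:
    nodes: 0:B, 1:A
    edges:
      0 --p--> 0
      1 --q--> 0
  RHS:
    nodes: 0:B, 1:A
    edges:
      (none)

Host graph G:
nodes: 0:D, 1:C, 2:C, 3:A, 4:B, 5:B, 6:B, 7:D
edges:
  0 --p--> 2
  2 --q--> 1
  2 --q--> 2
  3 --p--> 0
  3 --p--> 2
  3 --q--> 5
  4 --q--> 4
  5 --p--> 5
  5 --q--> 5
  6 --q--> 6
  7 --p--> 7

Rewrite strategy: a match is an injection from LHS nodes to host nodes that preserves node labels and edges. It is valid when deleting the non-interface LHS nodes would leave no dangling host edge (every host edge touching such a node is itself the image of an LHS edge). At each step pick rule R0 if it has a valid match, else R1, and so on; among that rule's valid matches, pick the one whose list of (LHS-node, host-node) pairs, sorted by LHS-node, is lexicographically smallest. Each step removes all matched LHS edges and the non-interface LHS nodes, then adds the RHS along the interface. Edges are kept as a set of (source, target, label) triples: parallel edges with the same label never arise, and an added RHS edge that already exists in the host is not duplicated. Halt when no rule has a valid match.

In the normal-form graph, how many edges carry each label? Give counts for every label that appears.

Answer: p:2 q:4

Rewrite trace:
start.  V:8 E:11  edges: 0-p->2 2-q->1 2-q->2 3-p->0 3-p->2 3-q->5 4-q->4 5-p->5 5-q->5 6-q->6 7-p->7
1. fire R0 via {0↦7, 1↦5}  →  V:7 E:10  edges: 0-p->2 2-q->1 2-q->2 3-p->0 3-p->2 3-q->5 4-q->4 5-p->5 5-q->5 6-q->6
2. fire R2 via {0↦3, 1↦0, 2↦4}  →  V:6 E:8  edges: 0-p->2 2-q->1 2-q->2 3-p->2 3-q->5 5-p->5 5-q->5 6-q->6
3. fire R3 via {0↦5, 1↦3}  →  V:6 E:6  edges: 0-p->2 2-q->1 2-q->2 3-p->2 5-q->5 6-q->6
final graph: no rule applies after step 3
NF edges: [(0, 2, 'p'), (2, 1, 'q'), (2, 2, 'q'), (3, 2, 'p'), (5, 5, 'q'), (6, 6, 'q')]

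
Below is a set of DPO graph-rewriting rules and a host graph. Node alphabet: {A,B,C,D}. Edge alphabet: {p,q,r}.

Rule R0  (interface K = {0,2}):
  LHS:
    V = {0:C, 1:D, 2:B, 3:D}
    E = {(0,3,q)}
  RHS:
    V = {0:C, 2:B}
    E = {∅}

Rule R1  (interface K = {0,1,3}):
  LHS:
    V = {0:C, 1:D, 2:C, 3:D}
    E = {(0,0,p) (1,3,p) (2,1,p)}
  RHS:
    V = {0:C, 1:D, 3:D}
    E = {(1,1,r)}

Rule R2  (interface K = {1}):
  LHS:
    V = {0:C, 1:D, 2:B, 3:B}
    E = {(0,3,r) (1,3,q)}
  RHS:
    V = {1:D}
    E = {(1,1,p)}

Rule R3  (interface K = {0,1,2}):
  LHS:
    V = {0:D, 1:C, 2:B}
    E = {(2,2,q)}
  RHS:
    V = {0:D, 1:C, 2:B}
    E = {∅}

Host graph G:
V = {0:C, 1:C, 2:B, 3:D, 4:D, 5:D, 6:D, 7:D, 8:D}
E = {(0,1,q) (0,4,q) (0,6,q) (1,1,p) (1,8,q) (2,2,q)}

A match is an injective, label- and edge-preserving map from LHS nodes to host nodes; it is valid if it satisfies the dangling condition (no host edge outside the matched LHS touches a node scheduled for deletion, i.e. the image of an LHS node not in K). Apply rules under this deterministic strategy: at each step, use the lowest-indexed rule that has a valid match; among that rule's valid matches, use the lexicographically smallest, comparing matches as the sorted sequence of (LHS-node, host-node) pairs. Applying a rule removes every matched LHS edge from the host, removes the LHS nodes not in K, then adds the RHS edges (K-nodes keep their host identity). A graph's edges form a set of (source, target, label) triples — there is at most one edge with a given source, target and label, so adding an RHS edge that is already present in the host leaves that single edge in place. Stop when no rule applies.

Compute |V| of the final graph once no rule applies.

start.  V:9 E:6  edges: 0-q->1 0-q->4 0-q->6 1-p->1 1-q->8 2-q->2
1. fire R0 via {0↦0, 1↦3, 2↦2, 3↦4}  →  V:7 E:5  edges: 0-q->1 0-q->6 1-p->1 1-q->8 2-q->2
2. fire R0 via {0↦0, 1↦5, 2↦2, 3↦6}  →  V:5 E:4  edges: 0-q->1 1-p->1 1-q->8 2-q->2
3. fire R0 via {0↦1, 1↦7, 2↦2, 3↦8}  →  V:3 E:3  edges: 0-q->1 1-p->1 2-q->2
halt: no rule applies after step 3
NF nodes: {0:C, 1:C, 2:B}

Answer: 3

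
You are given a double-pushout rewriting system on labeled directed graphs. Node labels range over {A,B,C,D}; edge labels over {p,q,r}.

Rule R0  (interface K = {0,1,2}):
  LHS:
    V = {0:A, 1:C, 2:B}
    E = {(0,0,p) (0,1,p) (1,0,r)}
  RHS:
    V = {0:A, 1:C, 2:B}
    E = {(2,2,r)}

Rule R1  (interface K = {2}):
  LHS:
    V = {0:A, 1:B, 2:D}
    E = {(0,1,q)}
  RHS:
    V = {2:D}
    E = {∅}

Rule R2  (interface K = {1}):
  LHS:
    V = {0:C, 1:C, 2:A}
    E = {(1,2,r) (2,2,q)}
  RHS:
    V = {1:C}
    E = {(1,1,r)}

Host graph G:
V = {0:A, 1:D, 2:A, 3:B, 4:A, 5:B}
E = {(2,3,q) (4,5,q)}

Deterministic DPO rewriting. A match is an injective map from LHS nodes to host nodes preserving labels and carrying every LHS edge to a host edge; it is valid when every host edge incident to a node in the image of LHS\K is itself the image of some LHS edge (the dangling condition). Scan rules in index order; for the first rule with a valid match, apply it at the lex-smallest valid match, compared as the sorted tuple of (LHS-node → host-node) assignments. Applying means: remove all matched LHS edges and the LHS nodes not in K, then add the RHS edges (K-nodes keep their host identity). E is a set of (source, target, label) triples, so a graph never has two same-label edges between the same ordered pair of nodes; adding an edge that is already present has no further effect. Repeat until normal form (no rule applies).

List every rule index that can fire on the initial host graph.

R0: no valid match — LHS pattern not found
R1: 2 valid matches — {0↦2, 1↦3, 2↦1}, {0↦4, 1↦5, 2↦1}
R2: no valid match — LHS pattern not found

Answer: [R1]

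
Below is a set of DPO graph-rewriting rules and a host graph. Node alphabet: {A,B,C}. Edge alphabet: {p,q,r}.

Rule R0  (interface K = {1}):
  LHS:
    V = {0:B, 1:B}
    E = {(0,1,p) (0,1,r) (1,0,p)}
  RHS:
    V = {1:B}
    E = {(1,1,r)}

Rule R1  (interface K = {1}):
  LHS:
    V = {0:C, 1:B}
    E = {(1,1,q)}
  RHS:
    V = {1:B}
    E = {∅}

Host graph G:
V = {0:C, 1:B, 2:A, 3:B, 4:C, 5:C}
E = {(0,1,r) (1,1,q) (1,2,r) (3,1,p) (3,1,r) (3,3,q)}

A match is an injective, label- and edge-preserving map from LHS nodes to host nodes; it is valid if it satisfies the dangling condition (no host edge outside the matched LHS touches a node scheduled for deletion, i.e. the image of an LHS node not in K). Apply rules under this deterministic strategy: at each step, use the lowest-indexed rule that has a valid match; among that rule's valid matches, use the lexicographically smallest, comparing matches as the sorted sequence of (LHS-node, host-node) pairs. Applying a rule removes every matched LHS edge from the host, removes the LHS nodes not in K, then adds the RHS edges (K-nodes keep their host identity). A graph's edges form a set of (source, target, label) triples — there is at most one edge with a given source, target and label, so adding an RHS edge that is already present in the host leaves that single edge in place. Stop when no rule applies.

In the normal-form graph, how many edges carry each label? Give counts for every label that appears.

[0] host  ⇒  6 nodes, 6 edges  {0-r->1 1-q->1 1-r->2 3-p->1 3-r->1 3-q->3}
[1] R1 @ {0↦4, 1↦1}  ⇒  5 nodes, 5 edges  {0-r->1 1-r->2 3-p->1 3-r->1 3-q->3}
[2] R1 @ {0↦5, 1↦3}  ⇒  4 nodes, 4 edges  {0-r->1 1-r->2 3-p->1 3-r->1}
normal form: no rule applies after step 2
NF edges: [(0, 1, 'r'), (1, 2, 'r'), (3, 1, 'p'), (3, 1, 'r')]

Answer: p:1 r:3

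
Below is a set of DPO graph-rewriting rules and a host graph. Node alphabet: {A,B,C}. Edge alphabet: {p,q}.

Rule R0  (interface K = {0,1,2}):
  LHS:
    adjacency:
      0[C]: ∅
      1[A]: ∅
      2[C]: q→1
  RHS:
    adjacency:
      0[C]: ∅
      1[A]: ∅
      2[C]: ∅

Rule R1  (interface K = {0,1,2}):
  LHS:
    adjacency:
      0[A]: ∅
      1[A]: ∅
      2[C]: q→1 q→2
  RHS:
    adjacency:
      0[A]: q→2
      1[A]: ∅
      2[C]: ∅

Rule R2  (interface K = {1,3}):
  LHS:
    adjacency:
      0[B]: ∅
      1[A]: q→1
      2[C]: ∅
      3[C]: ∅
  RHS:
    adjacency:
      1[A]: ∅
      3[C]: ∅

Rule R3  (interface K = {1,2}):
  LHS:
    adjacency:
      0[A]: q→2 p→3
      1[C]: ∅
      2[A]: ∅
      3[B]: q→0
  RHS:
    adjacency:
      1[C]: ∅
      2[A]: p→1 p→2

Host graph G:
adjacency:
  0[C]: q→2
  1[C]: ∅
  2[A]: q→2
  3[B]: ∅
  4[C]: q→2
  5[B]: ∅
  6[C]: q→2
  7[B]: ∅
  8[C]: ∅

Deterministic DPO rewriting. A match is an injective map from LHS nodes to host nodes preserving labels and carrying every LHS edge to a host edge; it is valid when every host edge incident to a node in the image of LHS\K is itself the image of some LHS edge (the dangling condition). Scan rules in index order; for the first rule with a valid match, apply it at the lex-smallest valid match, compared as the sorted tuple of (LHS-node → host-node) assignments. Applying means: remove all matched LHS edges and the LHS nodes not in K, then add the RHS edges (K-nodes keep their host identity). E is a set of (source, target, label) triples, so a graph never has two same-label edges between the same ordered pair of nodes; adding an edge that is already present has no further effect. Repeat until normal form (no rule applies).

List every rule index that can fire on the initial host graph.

R0: 12 valid matches — {0↦0, 1↦2, 2↦4}, {0↦0, 1↦2, 2↦6}, {0↦1, 1↦2, 2↦0} (+9 more)
R1: no valid match — LHS pattern not found
R2: 24 valid matches — {0↦3, 1↦2, 2↦1, 3↦0}, {0↦3, 1↦2, 2↦1, 3↦4}, {0↦3, 1↦2, 2↦1, 3↦6} (+21 more)
R3: no valid match — LHS pattern not found

Answer: [R0,R2]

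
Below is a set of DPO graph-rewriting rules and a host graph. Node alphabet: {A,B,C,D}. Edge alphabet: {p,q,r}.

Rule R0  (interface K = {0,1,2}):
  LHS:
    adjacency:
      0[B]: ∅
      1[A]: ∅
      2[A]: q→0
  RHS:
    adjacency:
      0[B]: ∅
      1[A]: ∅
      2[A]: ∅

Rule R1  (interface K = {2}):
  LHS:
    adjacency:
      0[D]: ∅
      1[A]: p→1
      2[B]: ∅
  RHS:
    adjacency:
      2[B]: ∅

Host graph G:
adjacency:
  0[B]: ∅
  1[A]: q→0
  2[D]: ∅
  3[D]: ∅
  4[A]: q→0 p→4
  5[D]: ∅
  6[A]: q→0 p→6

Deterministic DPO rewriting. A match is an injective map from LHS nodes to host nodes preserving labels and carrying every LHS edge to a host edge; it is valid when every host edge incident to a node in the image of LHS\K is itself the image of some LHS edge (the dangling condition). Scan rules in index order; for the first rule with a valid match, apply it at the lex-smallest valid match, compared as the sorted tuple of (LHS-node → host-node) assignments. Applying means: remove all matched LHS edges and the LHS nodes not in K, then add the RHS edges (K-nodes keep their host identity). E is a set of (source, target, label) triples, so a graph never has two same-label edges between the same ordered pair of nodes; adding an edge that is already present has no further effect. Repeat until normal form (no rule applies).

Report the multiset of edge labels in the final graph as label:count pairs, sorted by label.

Answer: (no edges)

Derivation:
initial: |V|=7 |E|=5  E = 1-q->0 4-q->0 4-p->4 6-q->0 6-p->6
step 1: apply R0 at {0↦0, 1↦1, 2↦4}  → |V|=7 |E|=4  E = 1-q->0 4-p->4 6-q->0 6-p->6
step 2: apply R0 at {0↦0, 1↦1, 2↦6}  → |V|=7 |E|=3  E = 1-q->0 4-p->4 6-p->6
step 3: apply R0 at {0↦0, 1↦4, 2↦1}  → |V|=7 |E|=2  E = 4-p->4 6-p->6
step 4: apply R1 at {0↦2, 1↦4, 2↦0}  → |V|=5 |E|=1  E = 6-p->6
step 5: apply R1 at {0↦3, 1↦6, 2↦0}  → |V|=3 |E|=0  E = ∅
final graph: no rule applies after step 5
NF edges: []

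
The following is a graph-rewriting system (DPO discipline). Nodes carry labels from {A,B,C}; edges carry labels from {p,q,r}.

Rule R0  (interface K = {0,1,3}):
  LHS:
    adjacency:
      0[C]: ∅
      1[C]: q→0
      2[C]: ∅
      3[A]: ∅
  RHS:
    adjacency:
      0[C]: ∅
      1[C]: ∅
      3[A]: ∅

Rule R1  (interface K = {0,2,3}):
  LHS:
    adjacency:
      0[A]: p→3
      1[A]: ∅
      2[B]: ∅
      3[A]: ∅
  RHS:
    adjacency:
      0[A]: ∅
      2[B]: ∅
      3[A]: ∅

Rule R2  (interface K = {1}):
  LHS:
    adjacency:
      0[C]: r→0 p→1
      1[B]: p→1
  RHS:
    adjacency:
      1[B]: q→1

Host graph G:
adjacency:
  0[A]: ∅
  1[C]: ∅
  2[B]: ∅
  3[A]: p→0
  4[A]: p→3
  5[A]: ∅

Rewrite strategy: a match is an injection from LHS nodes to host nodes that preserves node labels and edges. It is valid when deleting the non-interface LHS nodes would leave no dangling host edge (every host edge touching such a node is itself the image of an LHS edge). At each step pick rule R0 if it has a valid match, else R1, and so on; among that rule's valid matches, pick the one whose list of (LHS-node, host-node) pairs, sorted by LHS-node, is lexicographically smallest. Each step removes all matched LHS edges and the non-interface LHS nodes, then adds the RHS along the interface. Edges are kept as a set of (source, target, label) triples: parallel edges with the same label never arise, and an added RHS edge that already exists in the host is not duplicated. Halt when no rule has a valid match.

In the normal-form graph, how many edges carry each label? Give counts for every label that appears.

Answer: (no edges)

Derivation:
initial: |V|=6 |E|=2  E = 3-p->0 4-p->3
step 1: apply R1 at {0↦3, 1↦5, 2↦2, 3↦0}  → |V|=5 |E|=1  E = 4-p->3
step 2: apply R1 at {0↦4, 1↦0, 2↦2, 3↦3}  → |V|=4 |E|=0  E = ∅
normal form: no rule applies after step 2
NF edges: []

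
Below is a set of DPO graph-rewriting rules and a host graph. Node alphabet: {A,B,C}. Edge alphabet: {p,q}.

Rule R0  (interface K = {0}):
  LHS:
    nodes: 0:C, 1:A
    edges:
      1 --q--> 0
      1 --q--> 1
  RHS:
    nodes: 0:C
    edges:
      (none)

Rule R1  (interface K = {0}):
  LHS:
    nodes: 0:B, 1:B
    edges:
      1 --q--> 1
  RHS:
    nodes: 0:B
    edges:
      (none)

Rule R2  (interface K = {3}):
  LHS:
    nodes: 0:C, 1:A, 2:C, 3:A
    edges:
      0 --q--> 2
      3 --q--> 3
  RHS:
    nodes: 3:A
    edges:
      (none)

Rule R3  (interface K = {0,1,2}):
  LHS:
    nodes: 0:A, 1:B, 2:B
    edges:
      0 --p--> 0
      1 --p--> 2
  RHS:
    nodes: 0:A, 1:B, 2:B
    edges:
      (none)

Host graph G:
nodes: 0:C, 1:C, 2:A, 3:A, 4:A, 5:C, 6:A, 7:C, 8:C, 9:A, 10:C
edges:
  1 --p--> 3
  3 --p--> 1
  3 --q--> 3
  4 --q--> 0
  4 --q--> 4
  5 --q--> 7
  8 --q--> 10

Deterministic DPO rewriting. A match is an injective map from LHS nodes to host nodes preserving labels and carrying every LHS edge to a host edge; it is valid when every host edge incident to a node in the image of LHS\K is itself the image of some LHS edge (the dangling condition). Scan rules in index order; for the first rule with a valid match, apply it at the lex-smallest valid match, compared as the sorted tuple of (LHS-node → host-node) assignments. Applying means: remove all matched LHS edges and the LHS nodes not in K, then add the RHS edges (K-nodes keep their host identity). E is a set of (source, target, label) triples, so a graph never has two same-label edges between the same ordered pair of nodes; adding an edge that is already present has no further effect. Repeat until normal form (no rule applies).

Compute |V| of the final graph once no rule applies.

Answer: 7

Rewrite trace:
[0] host  ⇒  11 nodes, 7 edges  {1-p->3 3-p->1 3-q->3 4-q->0 4-q->4 5-q->7 8-q->10}
[1] R0 @ {0↦0, 1↦4}  ⇒  10 nodes, 5 edges  {1-p->3 3-p->1 3-q->3 5-q->7 8-q->10}
[2] R2 @ {0↦5, 1↦2, 2↦7, 3↦3}  ⇒  7 nodes, 3 edges  {1-p->3 3-p->1 8-q->10}
halt: no rule applies after step 2
NF nodes: {0:C, 1:C, 3:A, 6:A, 8:C, 9:A, 10:C}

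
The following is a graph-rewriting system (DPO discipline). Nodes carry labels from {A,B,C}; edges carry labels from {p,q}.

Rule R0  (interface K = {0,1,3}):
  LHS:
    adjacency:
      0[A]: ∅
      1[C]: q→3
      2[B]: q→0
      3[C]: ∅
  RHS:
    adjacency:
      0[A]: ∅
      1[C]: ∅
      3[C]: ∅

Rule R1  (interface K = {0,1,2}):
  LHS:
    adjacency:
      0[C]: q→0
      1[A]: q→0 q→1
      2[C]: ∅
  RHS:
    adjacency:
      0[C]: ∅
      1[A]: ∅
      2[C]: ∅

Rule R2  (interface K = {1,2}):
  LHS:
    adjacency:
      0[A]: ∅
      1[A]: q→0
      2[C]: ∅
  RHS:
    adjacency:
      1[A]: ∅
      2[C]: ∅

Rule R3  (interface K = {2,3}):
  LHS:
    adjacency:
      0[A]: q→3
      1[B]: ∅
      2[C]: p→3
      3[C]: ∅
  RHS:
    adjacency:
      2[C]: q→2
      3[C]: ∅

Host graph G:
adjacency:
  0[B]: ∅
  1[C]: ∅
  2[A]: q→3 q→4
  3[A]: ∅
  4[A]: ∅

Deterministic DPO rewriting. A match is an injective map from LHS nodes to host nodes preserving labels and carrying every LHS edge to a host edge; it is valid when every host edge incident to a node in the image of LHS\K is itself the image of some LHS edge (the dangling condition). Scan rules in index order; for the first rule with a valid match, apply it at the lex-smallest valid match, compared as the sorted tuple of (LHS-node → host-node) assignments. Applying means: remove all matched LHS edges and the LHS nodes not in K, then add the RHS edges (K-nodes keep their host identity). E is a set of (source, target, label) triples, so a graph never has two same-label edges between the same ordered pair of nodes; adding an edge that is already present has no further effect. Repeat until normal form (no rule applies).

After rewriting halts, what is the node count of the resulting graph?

start.  V:5 E:2  edges: 2-q->3 2-q->4
1. fire R2 via {0↦3, 1↦2, 2↦1}  →  V:4 E:1  edges: 2-q->4
2. fire R2 via {0↦4, 1↦2, 2↦1}  →  V:3 E:0  edges: ∅
halt: no rule applies after step 2
NF nodes: {0:B, 1:C, 2:A}

Answer: 3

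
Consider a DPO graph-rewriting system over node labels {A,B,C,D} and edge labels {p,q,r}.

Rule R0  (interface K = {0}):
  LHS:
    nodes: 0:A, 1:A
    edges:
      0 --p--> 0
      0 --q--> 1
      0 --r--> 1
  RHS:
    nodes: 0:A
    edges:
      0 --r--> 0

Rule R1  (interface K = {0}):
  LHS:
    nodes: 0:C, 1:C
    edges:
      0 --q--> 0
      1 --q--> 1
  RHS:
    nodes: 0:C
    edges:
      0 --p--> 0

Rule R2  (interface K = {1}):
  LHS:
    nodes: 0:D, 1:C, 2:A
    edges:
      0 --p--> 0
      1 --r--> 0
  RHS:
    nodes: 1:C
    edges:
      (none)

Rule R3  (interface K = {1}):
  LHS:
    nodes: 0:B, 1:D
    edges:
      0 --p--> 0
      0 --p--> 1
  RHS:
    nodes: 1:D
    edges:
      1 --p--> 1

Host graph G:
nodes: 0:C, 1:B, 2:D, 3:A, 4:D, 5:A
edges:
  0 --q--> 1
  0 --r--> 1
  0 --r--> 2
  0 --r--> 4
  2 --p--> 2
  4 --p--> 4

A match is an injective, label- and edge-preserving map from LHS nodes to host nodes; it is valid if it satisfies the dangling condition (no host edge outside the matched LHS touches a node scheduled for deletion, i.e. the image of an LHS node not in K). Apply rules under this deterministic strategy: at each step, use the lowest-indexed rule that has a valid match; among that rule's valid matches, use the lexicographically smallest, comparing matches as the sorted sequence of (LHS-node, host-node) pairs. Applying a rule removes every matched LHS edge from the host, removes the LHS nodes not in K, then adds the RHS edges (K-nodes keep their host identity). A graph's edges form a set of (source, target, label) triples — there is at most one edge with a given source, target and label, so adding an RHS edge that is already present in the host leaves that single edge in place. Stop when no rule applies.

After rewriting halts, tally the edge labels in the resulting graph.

[0] host  ⇒  6 nodes, 6 edges  {0-q->1 0-r->1 0-r->2 0-r->4 2-p->2 4-p->4}
[1] R2 @ {0↦2, 1↦0, 2↦3}  ⇒  4 nodes, 4 edges  {0-q->1 0-r->1 0-r->4 4-p->4}
[2] R2 @ {0↦4, 1↦0, 2↦5}  ⇒  2 nodes, 2 edges  {0-q->1 0-r->1}
halt: no rule applies after step 2
NF edges: [(0, 1, 'q'), (0, 1, 'r')]

Answer: q:1 r:1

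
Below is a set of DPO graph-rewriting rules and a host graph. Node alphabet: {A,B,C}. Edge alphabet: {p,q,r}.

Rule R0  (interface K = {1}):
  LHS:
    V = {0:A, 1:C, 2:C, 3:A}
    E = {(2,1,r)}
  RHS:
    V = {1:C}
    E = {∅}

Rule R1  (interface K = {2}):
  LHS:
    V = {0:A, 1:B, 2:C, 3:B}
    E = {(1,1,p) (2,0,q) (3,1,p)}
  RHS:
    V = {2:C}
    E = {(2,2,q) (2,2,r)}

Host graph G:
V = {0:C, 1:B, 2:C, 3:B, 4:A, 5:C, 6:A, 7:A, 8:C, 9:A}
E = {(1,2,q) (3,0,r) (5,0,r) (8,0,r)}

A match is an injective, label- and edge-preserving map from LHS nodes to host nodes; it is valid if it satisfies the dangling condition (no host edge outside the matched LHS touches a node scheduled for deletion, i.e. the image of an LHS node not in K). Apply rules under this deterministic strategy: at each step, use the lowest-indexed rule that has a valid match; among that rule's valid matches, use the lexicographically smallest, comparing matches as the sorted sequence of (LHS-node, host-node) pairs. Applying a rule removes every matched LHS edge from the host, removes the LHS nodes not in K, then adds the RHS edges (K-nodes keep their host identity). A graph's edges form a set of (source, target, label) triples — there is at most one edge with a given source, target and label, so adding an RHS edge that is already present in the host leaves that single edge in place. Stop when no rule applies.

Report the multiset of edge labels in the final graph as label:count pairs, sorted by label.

[0] host  ⇒  10 nodes, 4 edges  {1-q->2 3-r->0 5-r->0 8-r->0}
[1] R0 @ {0↦4, 1↦0, 2↦5, 3↦6}  ⇒  7 nodes, 3 edges  {1-q->2 3-r->0 8-r->0}
[2] R0 @ {0↦7, 1↦0, 2↦8, 3↦9}  ⇒  4 nodes, 2 edges  {1-q->2 3-r->0}
final graph: no rule applies after step 2
NF edges: [(1, 2, 'q'), (3, 0, 'r')]

Answer: q:1 r:1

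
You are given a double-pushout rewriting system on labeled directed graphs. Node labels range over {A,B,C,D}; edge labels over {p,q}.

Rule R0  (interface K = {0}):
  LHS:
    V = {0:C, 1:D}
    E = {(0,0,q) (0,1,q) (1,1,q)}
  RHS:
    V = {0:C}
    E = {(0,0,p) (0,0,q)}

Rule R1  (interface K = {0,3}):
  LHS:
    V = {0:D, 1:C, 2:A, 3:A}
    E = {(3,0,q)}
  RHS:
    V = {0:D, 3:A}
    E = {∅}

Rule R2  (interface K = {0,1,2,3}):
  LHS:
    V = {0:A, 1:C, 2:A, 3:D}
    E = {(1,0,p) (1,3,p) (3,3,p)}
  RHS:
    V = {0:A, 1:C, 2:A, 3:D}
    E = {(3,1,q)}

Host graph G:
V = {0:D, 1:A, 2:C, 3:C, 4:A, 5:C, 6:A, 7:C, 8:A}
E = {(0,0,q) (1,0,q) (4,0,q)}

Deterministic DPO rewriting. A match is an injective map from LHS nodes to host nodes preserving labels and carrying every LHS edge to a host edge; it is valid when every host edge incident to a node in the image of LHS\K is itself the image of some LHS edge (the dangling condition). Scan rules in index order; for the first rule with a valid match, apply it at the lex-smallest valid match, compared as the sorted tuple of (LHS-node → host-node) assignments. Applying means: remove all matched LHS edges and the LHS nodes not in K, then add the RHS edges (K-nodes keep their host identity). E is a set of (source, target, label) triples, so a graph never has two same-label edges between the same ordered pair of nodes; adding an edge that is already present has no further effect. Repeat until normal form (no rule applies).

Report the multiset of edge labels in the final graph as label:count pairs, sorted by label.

initial: |V|=9 |E|=3  E = 0-q->0 1-q->0 4-q->0
step 1: apply R1 at {0↦0, 1↦2, 2↦6, 3↦1}  → |V|=7 |E|=2  E = 0-q->0 4-q->0
step 2: apply R1 at {0↦0, 1↦3, 2↦1, 3↦4}  → |V|=5 |E|=1  E = 0-q->0
final graph: no rule applies after step 2
NF edges: [(0, 0, 'q')]

Answer: q:1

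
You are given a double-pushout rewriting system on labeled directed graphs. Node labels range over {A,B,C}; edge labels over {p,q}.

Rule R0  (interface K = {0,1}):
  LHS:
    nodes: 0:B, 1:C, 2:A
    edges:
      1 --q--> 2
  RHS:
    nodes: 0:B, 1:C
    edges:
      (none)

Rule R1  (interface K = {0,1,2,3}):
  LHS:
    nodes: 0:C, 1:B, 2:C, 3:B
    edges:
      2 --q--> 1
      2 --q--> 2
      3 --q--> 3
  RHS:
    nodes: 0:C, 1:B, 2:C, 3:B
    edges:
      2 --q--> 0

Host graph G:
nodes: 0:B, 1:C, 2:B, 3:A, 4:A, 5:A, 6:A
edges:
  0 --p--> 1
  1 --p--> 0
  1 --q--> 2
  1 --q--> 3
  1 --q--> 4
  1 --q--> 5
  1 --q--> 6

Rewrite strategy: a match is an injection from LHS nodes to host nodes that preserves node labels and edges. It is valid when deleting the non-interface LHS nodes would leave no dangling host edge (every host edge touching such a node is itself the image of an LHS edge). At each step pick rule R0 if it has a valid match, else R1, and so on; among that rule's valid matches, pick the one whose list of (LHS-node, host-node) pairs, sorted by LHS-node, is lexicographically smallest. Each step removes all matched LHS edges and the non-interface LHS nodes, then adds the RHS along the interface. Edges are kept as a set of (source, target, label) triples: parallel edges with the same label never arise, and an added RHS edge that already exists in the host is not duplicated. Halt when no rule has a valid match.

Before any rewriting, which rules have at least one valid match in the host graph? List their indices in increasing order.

R0: 8 valid matches — {0↦0, 1↦1, 2↦3}, {0↦0, 1↦1, 2↦4}, {0↦0, 1↦1, 2↦5} (+5 more)
R1: no valid match — LHS pattern not found

Answer: [R0]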